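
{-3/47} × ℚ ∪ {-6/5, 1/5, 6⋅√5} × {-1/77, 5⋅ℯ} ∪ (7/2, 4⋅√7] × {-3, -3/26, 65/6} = ({-3/47} × ℚ) ∪ ({-6/5, 1/5, 6⋅√5} × {-1/77, 5⋅ℯ}) ∪ ((7/2, 4⋅√7] × {-3, -3/26, 65/6})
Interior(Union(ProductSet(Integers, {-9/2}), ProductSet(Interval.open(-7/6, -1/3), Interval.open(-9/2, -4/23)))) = ProductSet(Union(Complement(Interval.open(-7/6, -1/3), Integers), Interval.open(-7/6, -1/3)), Interval.open(-9/2, -4/23))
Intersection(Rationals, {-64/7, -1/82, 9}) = {-64/7, -1/82, 9}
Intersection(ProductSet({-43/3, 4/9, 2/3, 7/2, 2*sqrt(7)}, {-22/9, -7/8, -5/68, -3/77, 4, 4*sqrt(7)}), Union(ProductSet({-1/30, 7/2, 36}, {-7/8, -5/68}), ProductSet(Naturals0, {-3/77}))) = ProductSet({7/2}, {-7/8, -5/68})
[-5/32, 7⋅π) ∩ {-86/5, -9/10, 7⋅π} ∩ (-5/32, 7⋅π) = ∅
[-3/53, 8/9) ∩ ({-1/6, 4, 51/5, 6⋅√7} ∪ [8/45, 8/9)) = [8/45, 8/9)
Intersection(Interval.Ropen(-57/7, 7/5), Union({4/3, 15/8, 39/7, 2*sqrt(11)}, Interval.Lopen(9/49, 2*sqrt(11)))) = Interval.open(9/49, 7/5)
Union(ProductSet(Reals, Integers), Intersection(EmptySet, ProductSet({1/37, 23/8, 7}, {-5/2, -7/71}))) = ProductSet(Reals, Integers)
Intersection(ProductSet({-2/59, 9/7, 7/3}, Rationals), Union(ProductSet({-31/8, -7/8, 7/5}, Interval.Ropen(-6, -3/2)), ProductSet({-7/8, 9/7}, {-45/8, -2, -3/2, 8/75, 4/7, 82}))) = ProductSet({9/7}, {-45/8, -2, -3/2, 8/75, 4/7, 82})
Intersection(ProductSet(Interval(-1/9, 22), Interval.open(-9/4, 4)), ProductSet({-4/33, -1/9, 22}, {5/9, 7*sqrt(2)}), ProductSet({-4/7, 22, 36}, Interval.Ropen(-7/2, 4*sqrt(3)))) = ProductSet({22}, {5/9})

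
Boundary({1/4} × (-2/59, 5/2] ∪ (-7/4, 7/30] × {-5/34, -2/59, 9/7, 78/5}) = ({1/4} × [-2/59, 5/2]) ∪ ([-7/4, 7/30] × {-5/34, -2/59, 9/7, 78/5})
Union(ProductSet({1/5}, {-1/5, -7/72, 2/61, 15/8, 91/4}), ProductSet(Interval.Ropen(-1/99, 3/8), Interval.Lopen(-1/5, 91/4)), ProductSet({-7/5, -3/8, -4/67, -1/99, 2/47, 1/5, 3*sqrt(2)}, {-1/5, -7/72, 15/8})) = Union(ProductSet({1/5}, {-1/5, -7/72, 2/61, 15/8, 91/4}), ProductSet({-7/5, -3/8, -4/67, -1/99, 2/47, 1/5, 3*sqrt(2)}, {-1/5, -7/72, 15/8}), ProductSet(Interval.Ropen(-1/99, 3/8), Interval.Lopen(-1/5, 91/4)))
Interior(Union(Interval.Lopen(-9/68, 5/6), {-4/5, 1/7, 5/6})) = Interval.open(-9/68, 5/6)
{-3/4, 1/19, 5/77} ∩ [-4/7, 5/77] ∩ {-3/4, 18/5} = ∅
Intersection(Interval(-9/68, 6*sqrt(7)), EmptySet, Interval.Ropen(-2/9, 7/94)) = EmptySet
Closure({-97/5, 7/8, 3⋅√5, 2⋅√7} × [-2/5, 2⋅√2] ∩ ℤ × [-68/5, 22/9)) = ∅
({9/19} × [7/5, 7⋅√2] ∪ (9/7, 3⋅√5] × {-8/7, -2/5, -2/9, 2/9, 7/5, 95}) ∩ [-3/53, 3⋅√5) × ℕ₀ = ({9/19} × {2, 3, …, 9}) ∪ ((9/7, 3⋅√5) × {95})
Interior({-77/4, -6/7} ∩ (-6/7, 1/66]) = ∅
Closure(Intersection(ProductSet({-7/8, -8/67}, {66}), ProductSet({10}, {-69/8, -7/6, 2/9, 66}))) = EmptySet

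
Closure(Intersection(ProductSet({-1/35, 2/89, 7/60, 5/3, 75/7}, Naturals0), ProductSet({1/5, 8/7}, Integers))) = EmptySet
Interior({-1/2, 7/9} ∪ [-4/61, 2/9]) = (-4/61, 2/9)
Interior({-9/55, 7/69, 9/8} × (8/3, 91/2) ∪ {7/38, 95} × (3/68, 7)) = ∅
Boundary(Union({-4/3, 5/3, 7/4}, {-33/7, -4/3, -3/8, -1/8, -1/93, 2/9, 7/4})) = {-33/7, -4/3, -3/8, -1/8, -1/93, 2/9, 5/3, 7/4}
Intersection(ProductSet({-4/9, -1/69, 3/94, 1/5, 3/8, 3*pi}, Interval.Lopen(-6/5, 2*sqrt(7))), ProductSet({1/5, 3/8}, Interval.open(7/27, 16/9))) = ProductSet({1/5, 3/8}, Interval.open(7/27, 16/9))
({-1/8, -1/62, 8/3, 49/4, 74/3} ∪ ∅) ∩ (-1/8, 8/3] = {-1/62, 8/3}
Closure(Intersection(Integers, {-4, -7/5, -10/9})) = {-4}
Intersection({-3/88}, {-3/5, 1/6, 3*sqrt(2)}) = EmptySet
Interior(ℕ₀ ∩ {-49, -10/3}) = ∅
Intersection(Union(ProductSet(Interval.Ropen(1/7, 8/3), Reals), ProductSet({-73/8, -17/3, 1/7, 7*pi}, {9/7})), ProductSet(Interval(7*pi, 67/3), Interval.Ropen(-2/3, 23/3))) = ProductSet({7*pi}, {9/7})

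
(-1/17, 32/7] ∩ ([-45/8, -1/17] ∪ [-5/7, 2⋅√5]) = (-1/17, 2⋅√5]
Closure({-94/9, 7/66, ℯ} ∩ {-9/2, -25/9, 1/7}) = ∅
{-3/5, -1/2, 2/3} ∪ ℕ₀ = {-3/5, -1/2, 2/3} ∪ ℕ₀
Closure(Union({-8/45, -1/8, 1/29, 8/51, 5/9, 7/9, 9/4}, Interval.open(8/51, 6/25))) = Union({-8/45, -1/8, 1/29, 5/9, 7/9, 9/4}, Interval(8/51, 6/25))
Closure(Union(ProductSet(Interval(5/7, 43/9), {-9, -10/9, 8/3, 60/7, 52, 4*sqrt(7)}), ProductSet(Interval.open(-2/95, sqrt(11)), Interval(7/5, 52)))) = Union(ProductSet(Interval(-2/95, sqrt(11)), Interval(7/5, 52)), ProductSet(Interval(5/7, 43/9), {-9, -10/9, 8/3, 60/7, 52, 4*sqrt(7)}))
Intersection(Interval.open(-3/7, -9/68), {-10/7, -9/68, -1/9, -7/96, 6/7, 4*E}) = EmptySet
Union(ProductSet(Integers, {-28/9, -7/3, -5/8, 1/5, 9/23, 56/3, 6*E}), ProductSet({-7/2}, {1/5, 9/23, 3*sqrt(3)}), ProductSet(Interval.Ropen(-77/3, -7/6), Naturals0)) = Union(ProductSet({-7/2}, {1/5, 9/23, 3*sqrt(3)}), ProductSet(Integers, {-28/9, -7/3, -5/8, 1/5, 9/23, 56/3, 6*E}), ProductSet(Interval.Ropen(-77/3, -7/6), Naturals0))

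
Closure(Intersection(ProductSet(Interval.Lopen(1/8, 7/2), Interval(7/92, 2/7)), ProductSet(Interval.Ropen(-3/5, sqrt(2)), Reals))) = ProductSet(Interval(1/8, sqrt(2)), Interval(7/92, 2/7))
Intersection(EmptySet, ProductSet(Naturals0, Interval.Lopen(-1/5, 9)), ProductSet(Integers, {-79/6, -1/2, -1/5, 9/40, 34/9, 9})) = EmptySet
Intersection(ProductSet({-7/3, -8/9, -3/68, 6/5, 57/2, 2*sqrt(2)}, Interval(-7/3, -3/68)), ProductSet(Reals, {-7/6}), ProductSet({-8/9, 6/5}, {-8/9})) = EmptySet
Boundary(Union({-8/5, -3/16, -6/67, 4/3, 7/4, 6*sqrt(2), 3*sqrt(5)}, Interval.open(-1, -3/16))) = {-8/5, -1, -3/16, -6/67, 4/3, 7/4, 6*sqrt(2), 3*sqrt(5)}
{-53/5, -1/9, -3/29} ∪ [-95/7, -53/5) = [-95/7, -53/5] ∪ {-1/9, -3/29}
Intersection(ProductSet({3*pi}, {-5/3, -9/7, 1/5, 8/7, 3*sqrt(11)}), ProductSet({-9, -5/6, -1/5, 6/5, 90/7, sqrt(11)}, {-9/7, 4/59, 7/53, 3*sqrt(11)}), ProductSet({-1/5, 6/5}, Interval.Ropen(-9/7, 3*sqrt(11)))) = EmptySet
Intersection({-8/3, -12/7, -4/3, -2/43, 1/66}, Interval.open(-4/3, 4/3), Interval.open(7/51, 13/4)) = EmptySet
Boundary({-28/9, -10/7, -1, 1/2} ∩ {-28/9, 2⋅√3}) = {-28/9}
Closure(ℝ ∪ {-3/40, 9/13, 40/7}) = ℝ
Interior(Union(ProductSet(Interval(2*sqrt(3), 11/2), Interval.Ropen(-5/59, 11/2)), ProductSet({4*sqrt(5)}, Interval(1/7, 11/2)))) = ProductSet(Interval.open(2*sqrt(3), 11/2), Interval.open(-5/59, 11/2))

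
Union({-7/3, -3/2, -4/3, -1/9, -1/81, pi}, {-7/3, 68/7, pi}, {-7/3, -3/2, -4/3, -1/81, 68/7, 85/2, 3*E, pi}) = {-7/3, -3/2, -4/3, -1/9, -1/81, 68/7, 85/2, 3*E, pi}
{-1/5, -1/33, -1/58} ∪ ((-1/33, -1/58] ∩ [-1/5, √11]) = {-1/5} ∪ [-1/33, -1/58]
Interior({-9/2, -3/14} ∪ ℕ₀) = ∅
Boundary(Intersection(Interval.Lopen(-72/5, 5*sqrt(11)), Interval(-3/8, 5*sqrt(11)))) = {-3/8, 5*sqrt(11)}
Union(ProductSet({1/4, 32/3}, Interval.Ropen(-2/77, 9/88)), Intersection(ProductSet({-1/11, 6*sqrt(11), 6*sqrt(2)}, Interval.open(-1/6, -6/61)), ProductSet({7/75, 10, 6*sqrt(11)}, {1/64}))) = ProductSet({1/4, 32/3}, Interval.Ropen(-2/77, 9/88))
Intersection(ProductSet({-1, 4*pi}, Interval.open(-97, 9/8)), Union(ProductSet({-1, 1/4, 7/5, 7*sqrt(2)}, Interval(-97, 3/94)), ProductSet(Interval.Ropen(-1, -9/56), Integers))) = ProductSet({-1}, Union(Interval.Lopen(-97, 3/94), Range(-96, 2, 1)))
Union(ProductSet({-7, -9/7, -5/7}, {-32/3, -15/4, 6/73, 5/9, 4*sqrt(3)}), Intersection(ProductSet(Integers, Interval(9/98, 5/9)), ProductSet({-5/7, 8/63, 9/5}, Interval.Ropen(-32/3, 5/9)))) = ProductSet({-7, -9/7, -5/7}, {-32/3, -15/4, 6/73, 5/9, 4*sqrt(3)})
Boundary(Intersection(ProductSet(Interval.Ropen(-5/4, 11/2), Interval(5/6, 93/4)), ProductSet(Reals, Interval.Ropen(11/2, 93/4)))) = Union(ProductSet({-5/4, 11/2}, Interval(11/2, 93/4)), ProductSet(Interval(-5/4, 11/2), {11/2, 93/4}))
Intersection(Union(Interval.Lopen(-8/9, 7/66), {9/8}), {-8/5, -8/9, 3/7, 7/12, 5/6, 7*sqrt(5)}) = EmptySet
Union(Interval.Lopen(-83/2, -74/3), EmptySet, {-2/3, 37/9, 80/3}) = Union({-2/3, 37/9, 80/3}, Interval.Lopen(-83/2, -74/3))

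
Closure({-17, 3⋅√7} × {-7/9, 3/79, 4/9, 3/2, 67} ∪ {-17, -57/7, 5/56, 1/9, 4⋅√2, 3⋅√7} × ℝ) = {-17, -57/7, 5/56, 1/9, 4⋅√2, 3⋅√7} × ℝ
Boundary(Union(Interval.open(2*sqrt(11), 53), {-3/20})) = {-3/20, 53, 2*sqrt(11)}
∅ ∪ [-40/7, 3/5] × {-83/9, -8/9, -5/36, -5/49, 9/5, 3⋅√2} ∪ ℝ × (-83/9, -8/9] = (ℝ × (-83/9, -8/9]) ∪ ([-40/7, 3/5] × {-83/9, -8/9, -5/36, -5/49, 9/5, 3⋅√2})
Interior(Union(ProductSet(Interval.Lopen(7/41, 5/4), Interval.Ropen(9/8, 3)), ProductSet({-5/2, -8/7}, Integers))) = ProductSet(Interval.open(7/41, 5/4), Union(Complement(Interval.open(9/8, 3), Integers), Interval.open(9/8, 3)))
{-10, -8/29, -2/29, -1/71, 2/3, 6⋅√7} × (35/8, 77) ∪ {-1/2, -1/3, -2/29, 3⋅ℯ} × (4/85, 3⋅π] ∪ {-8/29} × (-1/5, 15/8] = ({-8/29} × (-1/5, 15/8]) ∪ ({-1/2, -1/3, -2/29, 3⋅ℯ} × (4/85, 3⋅π]) ∪ ({-10, -8/29, -2/29, -1/71, 2/3, 6⋅√7} × (35/8, 77))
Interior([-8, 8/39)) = (-8, 8/39)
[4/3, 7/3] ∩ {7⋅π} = ∅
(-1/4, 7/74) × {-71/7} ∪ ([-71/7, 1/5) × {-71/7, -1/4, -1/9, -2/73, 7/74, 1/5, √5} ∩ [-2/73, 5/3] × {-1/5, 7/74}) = ((-1/4, 7/74) × {-71/7}) ∪ ([-2/73, 1/5) × {7/74})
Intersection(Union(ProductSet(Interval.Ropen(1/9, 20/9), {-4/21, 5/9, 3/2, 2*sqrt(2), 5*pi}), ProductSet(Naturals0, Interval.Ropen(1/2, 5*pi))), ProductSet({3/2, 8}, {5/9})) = ProductSet({3/2, 8}, {5/9})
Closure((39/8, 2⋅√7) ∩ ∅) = ∅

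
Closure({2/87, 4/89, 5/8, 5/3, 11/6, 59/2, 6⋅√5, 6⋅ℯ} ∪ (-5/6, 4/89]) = [-5/6, 4/89] ∪ {5/8, 5/3, 11/6, 59/2, 6⋅√5, 6⋅ℯ}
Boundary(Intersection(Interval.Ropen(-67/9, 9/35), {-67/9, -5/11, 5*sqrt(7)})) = {-67/9, -5/11}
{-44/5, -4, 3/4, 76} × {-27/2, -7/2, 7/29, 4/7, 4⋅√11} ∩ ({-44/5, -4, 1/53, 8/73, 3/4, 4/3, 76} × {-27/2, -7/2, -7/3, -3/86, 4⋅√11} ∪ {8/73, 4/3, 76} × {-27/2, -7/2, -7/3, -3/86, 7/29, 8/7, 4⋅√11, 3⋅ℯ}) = ({76} × {-27/2, -7/2, 7/29, 4⋅√11}) ∪ ({-44/5, -4, 3/4, 76} × {-27/2, -7/2, 4⋅√11})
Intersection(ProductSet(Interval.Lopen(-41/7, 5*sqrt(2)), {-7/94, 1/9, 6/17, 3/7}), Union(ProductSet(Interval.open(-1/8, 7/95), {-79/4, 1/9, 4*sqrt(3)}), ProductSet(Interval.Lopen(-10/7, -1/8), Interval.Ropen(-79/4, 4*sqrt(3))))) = Union(ProductSet(Interval.Lopen(-10/7, -1/8), {-7/94, 1/9, 6/17, 3/7}), ProductSet(Interval.open(-1/8, 7/95), {1/9}))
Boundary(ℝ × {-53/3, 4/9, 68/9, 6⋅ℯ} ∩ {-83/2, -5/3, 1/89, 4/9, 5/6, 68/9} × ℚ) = {-83/2, -5/3, 1/89, 4/9, 5/6, 68/9} × {-53/3, 4/9, 68/9}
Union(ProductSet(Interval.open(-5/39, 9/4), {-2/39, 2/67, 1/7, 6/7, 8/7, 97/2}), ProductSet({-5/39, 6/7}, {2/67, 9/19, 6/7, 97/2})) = Union(ProductSet({-5/39, 6/7}, {2/67, 9/19, 6/7, 97/2}), ProductSet(Interval.open(-5/39, 9/4), {-2/39, 2/67, 1/7, 6/7, 8/7, 97/2}))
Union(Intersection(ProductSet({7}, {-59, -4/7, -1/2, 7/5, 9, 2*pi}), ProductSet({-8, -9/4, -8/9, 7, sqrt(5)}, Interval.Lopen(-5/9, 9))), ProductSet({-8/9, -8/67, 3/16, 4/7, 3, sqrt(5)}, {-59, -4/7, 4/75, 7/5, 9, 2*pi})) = Union(ProductSet({7}, {-1/2, 7/5, 9, 2*pi}), ProductSet({-8/9, -8/67, 3/16, 4/7, 3, sqrt(5)}, {-59, -4/7, 4/75, 7/5, 9, 2*pi}))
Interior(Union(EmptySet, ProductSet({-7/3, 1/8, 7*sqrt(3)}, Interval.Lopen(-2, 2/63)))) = EmptySet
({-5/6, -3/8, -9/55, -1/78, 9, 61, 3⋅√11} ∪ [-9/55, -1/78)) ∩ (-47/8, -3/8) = {-5/6}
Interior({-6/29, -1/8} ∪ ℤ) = ∅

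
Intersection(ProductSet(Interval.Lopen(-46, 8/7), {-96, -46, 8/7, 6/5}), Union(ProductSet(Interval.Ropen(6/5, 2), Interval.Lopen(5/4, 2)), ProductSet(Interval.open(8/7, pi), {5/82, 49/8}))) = EmptySet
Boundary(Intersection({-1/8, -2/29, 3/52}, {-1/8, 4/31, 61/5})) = {-1/8}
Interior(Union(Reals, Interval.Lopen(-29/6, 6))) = Interval(-oo, oo)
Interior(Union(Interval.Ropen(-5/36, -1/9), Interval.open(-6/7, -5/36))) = Interval.open(-6/7, -1/9)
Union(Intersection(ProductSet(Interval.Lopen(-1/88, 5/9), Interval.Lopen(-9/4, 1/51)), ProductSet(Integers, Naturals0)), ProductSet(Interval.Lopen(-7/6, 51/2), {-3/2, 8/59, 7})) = Union(ProductSet(Interval.Lopen(-7/6, 51/2), {-3/2, 8/59, 7}), ProductSet(Range(0, 1, 1), Range(0, 1, 1)))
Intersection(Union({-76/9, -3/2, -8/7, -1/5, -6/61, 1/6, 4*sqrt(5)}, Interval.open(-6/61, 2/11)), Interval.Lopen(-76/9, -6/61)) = {-3/2, -8/7, -1/5, -6/61}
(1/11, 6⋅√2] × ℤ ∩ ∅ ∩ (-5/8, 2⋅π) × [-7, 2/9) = ∅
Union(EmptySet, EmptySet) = EmptySet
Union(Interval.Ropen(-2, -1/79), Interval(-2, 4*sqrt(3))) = Interval(-2, 4*sqrt(3))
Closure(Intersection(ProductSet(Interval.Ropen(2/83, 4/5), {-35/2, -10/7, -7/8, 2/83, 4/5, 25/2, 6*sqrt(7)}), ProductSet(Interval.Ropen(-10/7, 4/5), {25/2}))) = ProductSet(Interval(2/83, 4/5), {25/2})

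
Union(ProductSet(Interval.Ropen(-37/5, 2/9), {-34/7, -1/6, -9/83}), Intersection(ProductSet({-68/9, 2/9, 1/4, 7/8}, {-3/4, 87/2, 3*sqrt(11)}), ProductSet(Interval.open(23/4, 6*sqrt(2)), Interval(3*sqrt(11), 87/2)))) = ProductSet(Interval.Ropen(-37/5, 2/9), {-34/7, -1/6, -9/83})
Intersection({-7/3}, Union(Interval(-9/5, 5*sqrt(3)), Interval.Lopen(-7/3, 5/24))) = EmptySet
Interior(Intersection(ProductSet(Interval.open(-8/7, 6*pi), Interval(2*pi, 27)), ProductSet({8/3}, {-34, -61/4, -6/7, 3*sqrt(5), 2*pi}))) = EmptySet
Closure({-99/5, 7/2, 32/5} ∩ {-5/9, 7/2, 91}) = {7/2}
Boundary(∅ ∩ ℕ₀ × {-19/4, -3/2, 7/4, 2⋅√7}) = ∅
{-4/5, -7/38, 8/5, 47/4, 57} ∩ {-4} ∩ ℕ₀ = ∅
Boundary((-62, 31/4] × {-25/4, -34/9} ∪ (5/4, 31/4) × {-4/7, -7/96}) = ([-62, 31/4] × {-25/4, -34/9}) ∪ ([5/4, 31/4] × {-4/7, -7/96})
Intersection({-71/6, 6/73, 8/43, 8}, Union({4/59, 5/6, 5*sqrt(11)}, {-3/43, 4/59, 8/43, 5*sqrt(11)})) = {8/43}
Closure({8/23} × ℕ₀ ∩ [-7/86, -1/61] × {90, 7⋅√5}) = ∅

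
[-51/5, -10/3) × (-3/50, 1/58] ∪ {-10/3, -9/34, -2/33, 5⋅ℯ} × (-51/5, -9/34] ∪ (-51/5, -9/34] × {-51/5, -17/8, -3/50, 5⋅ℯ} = ([-51/5, -10/3) × (-3/50, 1/58]) ∪ ({-10/3, -9/34, -2/33, 5⋅ℯ} × (-51/5, -9/34]) ∪ ((-51/5, -9/34] × {-51/5, -17/8, -3/50, 5⋅ℯ})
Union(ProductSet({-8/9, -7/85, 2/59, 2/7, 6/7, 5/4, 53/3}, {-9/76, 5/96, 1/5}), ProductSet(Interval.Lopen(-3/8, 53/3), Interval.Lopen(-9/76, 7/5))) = Union(ProductSet({-8/9, -7/85, 2/59, 2/7, 6/7, 5/4, 53/3}, {-9/76, 5/96, 1/5}), ProductSet(Interval.Lopen(-3/8, 53/3), Interval.Lopen(-9/76, 7/5)))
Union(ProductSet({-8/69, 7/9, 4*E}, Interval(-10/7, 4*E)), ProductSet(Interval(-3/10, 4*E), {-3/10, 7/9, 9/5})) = Union(ProductSet({-8/69, 7/9, 4*E}, Interval(-10/7, 4*E)), ProductSet(Interval(-3/10, 4*E), {-3/10, 7/9, 9/5}))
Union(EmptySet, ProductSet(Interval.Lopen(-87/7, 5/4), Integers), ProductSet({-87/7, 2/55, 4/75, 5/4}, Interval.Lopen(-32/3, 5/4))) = Union(ProductSet({-87/7, 2/55, 4/75, 5/4}, Interval.Lopen(-32/3, 5/4)), ProductSet(Interval.Lopen(-87/7, 5/4), Integers))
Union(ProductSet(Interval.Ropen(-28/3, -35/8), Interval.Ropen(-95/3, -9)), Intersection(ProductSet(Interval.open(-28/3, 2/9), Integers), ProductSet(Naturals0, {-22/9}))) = ProductSet(Interval.Ropen(-28/3, -35/8), Interval.Ropen(-95/3, -9))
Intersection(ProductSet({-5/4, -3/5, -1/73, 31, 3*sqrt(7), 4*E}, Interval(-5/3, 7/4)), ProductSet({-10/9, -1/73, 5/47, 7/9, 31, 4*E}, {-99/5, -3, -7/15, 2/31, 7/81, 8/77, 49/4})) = ProductSet({-1/73, 31, 4*E}, {-7/15, 2/31, 7/81, 8/77})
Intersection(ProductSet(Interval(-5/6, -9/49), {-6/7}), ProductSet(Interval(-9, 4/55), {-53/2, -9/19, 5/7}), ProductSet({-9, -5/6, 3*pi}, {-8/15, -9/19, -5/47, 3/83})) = EmptySet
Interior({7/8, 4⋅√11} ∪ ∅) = ∅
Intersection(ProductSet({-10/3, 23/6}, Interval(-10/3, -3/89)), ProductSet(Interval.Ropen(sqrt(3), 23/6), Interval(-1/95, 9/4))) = EmptySet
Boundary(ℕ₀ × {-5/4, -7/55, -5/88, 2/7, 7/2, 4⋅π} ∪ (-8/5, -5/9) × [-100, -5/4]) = ({-8/5, -5/9} × [-100, -5/4]) ∪ ([-8/5, -5/9] × {-100, -5/4}) ∪ ((ℕ₀ ∪ (ℕ₀ \ (-8/5, -5/9))) × {-5/4, -7/55, -5/88, 2/7, 7/2, 4⋅π})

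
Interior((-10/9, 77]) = (-10/9, 77)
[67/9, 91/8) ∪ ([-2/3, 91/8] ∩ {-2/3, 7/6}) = {-2/3, 7/6} ∪ [67/9, 91/8)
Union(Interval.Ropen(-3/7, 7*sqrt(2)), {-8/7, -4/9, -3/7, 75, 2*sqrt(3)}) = Union({-8/7, -4/9, 75}, Interval.Ropen(-3/7, 7*sqrt(2)))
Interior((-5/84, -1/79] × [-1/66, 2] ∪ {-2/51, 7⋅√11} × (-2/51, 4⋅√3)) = (-5/84, -1/79) × (-1/66, 2)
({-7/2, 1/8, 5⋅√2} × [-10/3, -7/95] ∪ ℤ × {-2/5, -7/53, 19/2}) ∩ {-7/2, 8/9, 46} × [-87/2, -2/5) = {-7/2} × [-10/3, -2/5)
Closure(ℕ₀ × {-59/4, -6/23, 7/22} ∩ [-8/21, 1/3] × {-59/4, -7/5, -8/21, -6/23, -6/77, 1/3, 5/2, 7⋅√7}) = {0} × {-59/4, -6/23}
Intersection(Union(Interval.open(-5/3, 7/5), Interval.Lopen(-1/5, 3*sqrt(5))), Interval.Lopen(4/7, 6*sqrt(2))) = Interval.Lopen(4/7, 3*sqrt(5))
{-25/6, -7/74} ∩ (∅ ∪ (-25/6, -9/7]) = ∅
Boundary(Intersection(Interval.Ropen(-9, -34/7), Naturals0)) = EmptySet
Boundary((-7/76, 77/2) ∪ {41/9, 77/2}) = {-7/76, 77/2}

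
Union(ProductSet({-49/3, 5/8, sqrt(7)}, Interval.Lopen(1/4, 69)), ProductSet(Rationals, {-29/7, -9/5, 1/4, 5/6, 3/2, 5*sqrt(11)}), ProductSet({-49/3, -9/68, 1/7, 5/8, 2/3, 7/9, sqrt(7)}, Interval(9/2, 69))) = Union(ProductSet({-49/3, 5/8, sqrt(7)}, Interval.Lopen(1/4, 69)), ProductSet({-49/3, -9/68, 1/7, 5/8, 2/3, 7/9, sqrt(7)}, Interval(9/2, 69)), ProductSet(Rationals, {-29/7, -9/5, 1/4, 5/6, 3/2, 5*sqrt(11)}))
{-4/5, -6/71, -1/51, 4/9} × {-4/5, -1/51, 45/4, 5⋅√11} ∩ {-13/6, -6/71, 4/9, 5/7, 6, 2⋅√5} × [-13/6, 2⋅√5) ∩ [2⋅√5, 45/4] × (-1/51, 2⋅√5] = ∅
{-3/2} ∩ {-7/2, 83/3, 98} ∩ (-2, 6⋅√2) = ∅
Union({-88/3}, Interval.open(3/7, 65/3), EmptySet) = Union({-88/3}, Interval.open(3/7, 65/3))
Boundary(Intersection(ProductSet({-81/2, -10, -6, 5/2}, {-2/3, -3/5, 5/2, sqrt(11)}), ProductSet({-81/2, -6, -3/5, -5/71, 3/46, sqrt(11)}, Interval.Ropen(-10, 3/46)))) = ProductSet({-81/2, -6}, {-2/3, -3/5})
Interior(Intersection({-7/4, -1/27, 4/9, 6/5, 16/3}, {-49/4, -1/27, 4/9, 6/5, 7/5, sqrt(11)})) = EmptySet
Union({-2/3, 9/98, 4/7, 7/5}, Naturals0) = Union({-2/3, 9/98, 4/7, 7/5}, Naturals0)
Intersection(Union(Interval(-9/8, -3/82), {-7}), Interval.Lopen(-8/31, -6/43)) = Interval.Lopen(-8/31, -6/43)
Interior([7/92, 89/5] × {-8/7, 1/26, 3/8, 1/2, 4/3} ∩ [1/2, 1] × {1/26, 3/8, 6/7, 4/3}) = ∅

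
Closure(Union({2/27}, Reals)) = Reals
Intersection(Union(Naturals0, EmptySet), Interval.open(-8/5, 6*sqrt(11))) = Range(0, 20, 1)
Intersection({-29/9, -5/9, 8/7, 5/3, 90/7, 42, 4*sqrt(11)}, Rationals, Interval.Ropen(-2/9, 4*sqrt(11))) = {8/7, 5/3, 90/7}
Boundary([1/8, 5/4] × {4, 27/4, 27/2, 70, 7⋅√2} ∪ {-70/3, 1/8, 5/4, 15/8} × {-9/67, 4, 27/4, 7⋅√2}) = ({-70/3, 1/8, 5/4, 15/8} × {-9/67, 4, 27/4, 7⋅√2}) ∪ ([1/8, 5/4] × {4, 27/4, 27/2, 70, 7⋅√2})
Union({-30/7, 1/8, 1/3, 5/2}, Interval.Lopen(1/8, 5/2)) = Union({-30/7}, Interval(1/8, 5/2))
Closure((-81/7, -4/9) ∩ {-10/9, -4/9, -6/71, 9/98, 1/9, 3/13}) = {-10/9}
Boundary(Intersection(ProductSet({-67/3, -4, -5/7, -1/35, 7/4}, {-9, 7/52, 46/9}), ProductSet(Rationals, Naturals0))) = EmptySet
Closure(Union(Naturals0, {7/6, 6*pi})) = Union({7/6, 6*pi}, Naturals0)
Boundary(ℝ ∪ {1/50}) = ∅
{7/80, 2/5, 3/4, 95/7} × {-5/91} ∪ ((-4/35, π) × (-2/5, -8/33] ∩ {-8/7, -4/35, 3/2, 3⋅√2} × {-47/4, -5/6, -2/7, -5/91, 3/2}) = ({3/2} × {-2/7}) ∪ ({7/80, 2/5, 3/4, 95/7} × {-5/91})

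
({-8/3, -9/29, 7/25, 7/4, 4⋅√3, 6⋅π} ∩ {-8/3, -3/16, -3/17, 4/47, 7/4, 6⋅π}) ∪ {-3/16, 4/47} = {-8/3, -3/16, 4/47, 7/4, 6⋅π}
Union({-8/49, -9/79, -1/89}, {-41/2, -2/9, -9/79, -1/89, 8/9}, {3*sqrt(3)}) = {-41/2, -2/9, -8/49, -9/79, -1/89, 8/9, 3*sqrt(3)}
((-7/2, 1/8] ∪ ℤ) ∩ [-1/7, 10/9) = [-1/7, 1/8] ∪ {0, 1}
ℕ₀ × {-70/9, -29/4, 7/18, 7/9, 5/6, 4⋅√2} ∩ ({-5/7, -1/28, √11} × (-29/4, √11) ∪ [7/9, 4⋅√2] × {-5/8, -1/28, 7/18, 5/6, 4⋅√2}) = {1, 2, …, 5} × {7/18, 5/6, 4⋅√2}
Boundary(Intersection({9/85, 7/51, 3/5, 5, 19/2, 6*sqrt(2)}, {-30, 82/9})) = EmptySet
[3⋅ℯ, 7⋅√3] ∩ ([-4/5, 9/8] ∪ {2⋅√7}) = ∅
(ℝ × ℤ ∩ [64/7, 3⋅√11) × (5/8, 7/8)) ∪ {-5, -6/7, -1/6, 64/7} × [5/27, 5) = {-5, -6/7, -1/6, 64/7} × [5/27, 5)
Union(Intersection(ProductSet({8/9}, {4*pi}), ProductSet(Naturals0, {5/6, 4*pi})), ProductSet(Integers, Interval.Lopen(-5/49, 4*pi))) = ProductSet(Integers, Interval.Lopen(-5/49, 4*pi))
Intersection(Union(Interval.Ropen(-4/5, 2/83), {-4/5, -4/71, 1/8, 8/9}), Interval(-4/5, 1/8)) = Union({1/8}, Interval.Ropen(-4/5, 2/83))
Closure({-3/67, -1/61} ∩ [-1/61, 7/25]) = {-1/61}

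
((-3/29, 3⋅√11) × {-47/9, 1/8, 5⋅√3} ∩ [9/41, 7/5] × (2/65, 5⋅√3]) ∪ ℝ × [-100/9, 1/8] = (ℝ × [-100/9, 1/8]) ∪ ([9/41, 7/5] × {1/8, 5⋅√3})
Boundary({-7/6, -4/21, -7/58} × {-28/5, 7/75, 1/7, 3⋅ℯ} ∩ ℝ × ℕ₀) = ∅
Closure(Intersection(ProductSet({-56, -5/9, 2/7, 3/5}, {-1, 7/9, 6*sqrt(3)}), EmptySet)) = EmptySet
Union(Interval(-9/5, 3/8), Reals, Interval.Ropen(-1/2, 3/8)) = Interval(-oo, oo)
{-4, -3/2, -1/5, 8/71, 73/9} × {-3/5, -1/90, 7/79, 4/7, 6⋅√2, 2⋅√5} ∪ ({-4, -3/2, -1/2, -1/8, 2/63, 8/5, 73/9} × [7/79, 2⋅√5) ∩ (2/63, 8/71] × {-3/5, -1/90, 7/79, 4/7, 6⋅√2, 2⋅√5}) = {-4, -3/2, -1/5, 8/71, 73/9} × {-3/5, -1/90, 7/79, 4/7, 6⋅√2, 2⋅√5}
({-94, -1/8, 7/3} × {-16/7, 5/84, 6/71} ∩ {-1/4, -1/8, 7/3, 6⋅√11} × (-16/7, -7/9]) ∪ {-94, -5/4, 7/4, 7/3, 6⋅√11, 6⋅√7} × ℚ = {-94, -5/4, 7/4, 7/3, 6⋅√11, 6⋅√7} × ℚ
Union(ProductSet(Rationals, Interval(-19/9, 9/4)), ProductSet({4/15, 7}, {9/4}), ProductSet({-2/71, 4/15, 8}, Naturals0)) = Union(ProductSet({-2/71, 4/15, 8}, Naturals0), ProductSet(Rationals, Interval(-19/9, 9/4)))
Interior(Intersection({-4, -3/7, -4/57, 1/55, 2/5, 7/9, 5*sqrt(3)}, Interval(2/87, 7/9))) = EmptySet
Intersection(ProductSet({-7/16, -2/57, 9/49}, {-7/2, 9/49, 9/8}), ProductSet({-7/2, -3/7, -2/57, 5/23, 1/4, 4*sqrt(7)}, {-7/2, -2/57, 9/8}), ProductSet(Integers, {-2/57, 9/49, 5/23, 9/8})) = EmptySet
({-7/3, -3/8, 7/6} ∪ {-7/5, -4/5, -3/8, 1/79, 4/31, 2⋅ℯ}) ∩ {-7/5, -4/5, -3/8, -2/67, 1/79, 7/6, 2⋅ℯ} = {-7/5, -4/5, -3/8, 1/79, 7/6, 2⋅ℯ}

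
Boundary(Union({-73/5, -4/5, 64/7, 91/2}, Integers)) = Union({-73/5, -4/5, 64/7, 91/2}, Integers)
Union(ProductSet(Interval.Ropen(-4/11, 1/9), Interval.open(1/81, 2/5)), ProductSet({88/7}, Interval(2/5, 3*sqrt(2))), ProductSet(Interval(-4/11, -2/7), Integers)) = Union(ProductSet({88/7}, Interval(2/5, 3*sqrt(2))), ProductSet(Interval(-4/11, -2/7), Integers), ProductSet(Interval.Ropen(-4/11, 1/9), Interval.open(1/81, 2/5)))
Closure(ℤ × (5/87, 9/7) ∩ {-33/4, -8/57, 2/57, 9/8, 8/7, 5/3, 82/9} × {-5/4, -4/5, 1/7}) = ∅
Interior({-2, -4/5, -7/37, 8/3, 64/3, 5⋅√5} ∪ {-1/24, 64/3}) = ∅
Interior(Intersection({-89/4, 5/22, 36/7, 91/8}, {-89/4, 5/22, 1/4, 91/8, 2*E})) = EmptySet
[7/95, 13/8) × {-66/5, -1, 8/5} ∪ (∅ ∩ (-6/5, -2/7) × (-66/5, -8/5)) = [7/95, 13/8) × {-66/5, -1, 8/5}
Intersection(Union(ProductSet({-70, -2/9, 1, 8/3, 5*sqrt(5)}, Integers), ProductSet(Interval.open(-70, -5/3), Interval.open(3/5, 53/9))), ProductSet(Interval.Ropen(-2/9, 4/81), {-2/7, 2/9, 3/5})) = EmptySet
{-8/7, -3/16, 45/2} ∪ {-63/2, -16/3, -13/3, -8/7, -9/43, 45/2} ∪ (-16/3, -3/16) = {-63/2, 45/2} ∪ [-16/3, -3/16]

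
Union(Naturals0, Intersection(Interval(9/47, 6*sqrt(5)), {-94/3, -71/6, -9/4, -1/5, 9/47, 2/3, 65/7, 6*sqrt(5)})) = Union({9/47, 2/3, 65/7, 6*sqrt(5)}, Naturals0)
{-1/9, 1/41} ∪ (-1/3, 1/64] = (-1/3, 1/64] ∪ {1/41}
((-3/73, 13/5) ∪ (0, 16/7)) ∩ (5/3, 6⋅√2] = (5/3, 13/5)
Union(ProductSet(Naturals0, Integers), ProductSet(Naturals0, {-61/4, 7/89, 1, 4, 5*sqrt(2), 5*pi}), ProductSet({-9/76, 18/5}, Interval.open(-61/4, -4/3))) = Union(ProductSet({-9/76, 18/5}, Interval.open(-61/4, -4/3)), ProductSet(Naturals0, Union({-61/4, 7/89, 5*sqrt(2), 5*pi}, Integers)))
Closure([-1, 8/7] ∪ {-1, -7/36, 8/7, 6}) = [-1, 8/7] ∪ {6}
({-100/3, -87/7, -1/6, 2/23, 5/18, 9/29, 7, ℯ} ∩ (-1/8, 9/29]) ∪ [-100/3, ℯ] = [-100/3, ℯ]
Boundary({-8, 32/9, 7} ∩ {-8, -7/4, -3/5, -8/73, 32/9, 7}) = {-8, 32/9, 7}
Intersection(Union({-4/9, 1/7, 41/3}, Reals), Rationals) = Rationals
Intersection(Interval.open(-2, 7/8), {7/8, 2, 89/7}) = EmptySet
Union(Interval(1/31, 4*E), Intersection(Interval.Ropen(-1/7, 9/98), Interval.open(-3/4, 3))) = Interval(-1/7, 4*E)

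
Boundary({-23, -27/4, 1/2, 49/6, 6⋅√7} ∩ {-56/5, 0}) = ∅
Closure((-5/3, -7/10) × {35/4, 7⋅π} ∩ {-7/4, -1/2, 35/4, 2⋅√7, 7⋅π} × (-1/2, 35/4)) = ∅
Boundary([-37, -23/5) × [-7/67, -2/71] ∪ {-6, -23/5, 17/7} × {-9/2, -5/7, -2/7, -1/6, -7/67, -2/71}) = ({-37, -23/5} × [-7/67, -2/71]) ∪ ([-37, -23/5] × {-7/67, -2/71}) ∪ ({-6, -23/5, 17/7} × {-9/2, -5/7, -2/7, -1/6, -7/67, -2/71})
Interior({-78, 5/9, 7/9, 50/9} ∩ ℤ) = ∅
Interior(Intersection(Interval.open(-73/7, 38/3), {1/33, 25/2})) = EmptySet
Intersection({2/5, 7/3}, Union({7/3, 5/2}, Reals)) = {2/5, 7/3}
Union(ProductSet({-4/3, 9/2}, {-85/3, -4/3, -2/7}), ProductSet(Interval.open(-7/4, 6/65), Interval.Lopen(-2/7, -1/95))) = Union(ProductSet({-4/3, 9/2}, {-85/3, -4/3, -2/7}), ProductSet(Interval.open(-7/4, 6/65), Interval.Lopen(-2/7, -1/95)))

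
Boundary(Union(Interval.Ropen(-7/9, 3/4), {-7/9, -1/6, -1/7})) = {-7/9, 3/4}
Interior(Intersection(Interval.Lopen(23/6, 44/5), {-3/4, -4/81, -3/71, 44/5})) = EmptySet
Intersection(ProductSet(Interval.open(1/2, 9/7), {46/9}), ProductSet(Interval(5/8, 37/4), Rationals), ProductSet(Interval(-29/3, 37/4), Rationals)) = ProductSet(Interval.Ropen(5/8, 9/7), {46/9})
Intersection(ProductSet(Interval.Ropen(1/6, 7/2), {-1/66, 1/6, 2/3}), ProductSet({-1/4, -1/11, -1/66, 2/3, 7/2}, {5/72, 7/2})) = EmptySet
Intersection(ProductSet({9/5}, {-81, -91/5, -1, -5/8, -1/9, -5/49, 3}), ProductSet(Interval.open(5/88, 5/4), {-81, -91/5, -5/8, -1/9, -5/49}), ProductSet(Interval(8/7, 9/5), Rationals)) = EmptySet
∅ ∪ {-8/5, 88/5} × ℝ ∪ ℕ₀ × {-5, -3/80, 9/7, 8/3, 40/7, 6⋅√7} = ({-8/5, 88/5} × ℝ) ∪ (ℕ₀ × {-5, -3/80, 9/7, 8/3, 40/7, 6⋅√7})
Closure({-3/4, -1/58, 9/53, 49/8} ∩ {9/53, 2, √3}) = {9/53}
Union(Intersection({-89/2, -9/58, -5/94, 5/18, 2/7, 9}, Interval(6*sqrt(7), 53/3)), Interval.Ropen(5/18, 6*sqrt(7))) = Interval.Ropen(5/18, 6*sqrt(7))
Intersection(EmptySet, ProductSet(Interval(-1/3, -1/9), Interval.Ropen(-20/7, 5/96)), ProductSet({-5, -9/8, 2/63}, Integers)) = EmptySet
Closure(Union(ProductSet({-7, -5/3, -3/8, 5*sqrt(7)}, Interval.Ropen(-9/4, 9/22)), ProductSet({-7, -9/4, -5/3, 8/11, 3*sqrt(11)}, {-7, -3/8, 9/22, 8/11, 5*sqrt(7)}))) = Union(ProductSet({-7, -5/3, -3/8, 5*sqrt(7)}, Interval(-9/4, 9/22)), ProductSet({-7, -9/4, -5/3, 8/11, 3*sqrt(11)}, {-7, -3/8, 9/22, 8/11, 5*sqrt(7)}))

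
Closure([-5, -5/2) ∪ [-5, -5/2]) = [-5, -5/2]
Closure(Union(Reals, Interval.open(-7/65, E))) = Interval(-oo, oo)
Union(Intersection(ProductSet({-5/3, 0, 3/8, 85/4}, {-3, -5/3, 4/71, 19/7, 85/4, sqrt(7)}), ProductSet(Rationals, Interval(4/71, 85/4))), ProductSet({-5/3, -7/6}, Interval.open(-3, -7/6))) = Union(ProductSet({-5/3, -7/6}, Interval.open(-3, -7/6)), ProductSet({-5/3, 0, 3/8, 85/4}, {4/71, 19/7, 85/4, sqrt(7)}))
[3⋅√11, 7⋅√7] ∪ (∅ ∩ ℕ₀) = [3⋅√11, 7⋅√7]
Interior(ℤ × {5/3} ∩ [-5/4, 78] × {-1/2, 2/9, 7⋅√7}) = ∅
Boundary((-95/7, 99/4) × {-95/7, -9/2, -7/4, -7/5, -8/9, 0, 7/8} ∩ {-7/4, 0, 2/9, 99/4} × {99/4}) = ∅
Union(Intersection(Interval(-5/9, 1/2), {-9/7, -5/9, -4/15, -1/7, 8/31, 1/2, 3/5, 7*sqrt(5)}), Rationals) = Rationals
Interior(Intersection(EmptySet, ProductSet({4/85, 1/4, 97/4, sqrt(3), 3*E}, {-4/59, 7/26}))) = EmptySet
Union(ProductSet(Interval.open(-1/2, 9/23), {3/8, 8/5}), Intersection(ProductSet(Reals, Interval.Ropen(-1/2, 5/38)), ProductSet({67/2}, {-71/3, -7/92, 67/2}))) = Union(ProductSet({67/2}, {-7/92}), ProductSet(Interval.open(-1/2, 9/23), {3/8, 8/5}))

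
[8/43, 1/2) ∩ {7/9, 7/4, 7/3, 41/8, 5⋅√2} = ∅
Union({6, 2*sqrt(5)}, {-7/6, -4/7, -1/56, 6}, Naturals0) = Union({-7/6, -4/7, -1/56, 2*sqrt(5)}, Naturals0)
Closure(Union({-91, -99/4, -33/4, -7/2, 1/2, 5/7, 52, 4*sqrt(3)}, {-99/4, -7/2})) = {-91, -99/4, -33/4, -7/2, 1/2, 5/7, 52, 4*sqrt(3)}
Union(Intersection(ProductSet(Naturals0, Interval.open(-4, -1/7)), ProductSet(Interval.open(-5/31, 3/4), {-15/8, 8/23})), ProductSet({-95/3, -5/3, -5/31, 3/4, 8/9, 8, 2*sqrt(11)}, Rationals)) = Union(ProductSet({-95/3, -5/3, -5/31, 3/4, 8/9, 8, 2*sqrt(11)}, Rationals), ProductSet(Range(0, 1, 1), {-15/8}))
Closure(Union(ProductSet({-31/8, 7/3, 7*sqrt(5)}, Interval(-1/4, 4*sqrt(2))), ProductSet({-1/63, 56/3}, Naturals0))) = Union(ProductSet({-1/63, 56/3}, Naturals0), ProductSet({-31/8, 7/3, 7*sqrt(5)}, Interval(-1/4, 4*sqrt(2))))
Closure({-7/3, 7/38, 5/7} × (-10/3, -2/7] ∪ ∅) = {-7/3, 7/38, 5/7} × [-10/3, -2/7]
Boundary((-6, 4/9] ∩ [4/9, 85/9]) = {4/9}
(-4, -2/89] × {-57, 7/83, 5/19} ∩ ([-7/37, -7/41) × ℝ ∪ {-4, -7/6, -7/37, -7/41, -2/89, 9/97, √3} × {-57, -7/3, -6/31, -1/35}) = ({-7/6, -7/37, -7/41, -2/89} × {-57}) ∪ ([-7/37, -7/41) × {-57, 7/83, 5/19})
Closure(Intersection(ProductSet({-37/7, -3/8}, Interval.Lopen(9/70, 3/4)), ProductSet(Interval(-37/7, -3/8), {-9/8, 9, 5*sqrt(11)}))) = EmptySet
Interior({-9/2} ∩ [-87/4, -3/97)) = ∅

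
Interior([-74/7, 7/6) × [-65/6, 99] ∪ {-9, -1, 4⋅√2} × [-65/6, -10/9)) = (-74/7, 7/6) × (-65/6, 99)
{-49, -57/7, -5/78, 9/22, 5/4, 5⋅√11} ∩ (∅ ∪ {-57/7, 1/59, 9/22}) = {-57/7, 9/22}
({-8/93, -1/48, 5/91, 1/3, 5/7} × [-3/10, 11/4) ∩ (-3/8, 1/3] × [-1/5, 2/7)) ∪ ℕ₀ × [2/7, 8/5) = (ℕ₀ × [2/7, 8/5)) ∪ ({-8/93, -1/48, 5/91, 1/3} × [-1/5, 2/7))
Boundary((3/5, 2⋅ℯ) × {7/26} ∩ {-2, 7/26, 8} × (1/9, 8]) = ∅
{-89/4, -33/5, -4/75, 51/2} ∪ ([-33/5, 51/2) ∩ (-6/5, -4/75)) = {-89/4, -33/5, 51/2} ∪ (-6/5, -4/75]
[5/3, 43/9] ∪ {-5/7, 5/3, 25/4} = {-5/7, 25/4} ∪ [5/3, 43/9]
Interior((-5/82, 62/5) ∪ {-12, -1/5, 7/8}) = (-5/82, 62/5)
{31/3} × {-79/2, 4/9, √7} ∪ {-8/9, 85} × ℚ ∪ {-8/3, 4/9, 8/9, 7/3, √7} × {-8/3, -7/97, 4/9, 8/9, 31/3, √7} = ({-8/9, 85} × ℚ) ∪ ({31/3} × {-79/2, 4/9, √7}) ∪ ({-8/3, 4/9, 8/9, 7/3, √7} × {-8/3, -7/97, 4/9, 8/9, 31/3, √7})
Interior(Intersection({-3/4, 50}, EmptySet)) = EmptySet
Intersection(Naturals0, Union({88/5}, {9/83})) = EmptySet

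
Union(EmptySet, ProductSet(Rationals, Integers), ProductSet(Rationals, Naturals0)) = ProductSet(Rationals, Integers)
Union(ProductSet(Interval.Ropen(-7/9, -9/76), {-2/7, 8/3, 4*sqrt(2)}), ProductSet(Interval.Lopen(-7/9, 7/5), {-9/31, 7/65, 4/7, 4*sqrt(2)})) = Union(ProductSet(Interval.Ropen(-7/9, -9/76), {-2/7, 8/3, 4*sqrt(2)}), ProductSet(Interval.Lopen(-7/9, 7/5), {-9/31, 7/65, 4/7, 4*sqrt(2)}))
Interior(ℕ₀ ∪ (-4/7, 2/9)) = ({0} \ ℕ₀ \ (-4/7, 2/9)) ∪ ((-4/7, 2/9) \ ℕ₀ \ (-4/7, 2/9)) ∪ (ℕ₀ \ ({-4/7, 2/9} ∪ (ℕ₀ \ (-4/7, 2/9)))) ∪ ({0} \ ({-4/7, 2/9} ∪ (ℕ₀ \ (-4/7, 2/9))))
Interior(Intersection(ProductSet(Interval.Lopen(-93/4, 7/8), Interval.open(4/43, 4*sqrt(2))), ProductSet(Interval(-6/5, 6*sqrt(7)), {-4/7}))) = EmptySet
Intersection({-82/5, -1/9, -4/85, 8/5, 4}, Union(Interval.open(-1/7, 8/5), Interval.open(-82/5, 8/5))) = {-1/9, -4/85}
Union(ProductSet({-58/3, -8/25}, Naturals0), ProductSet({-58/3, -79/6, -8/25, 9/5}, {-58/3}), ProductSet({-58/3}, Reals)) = Union(ProductSet({-58/3}, Reals), ProductSet({-58/3, -8/25}, Naturals0), ProductSet({-58/3, -79/6, -8/25, 9/5}, {-58/3}))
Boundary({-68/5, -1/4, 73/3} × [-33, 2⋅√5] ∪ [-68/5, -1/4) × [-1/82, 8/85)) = ([-68/5, -1/4] × {-1/82, 8/85}) ∪ ({-68/5, -1/4, 73/3} × [-33, 2⋅√5])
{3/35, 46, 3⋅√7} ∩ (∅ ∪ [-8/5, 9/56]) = {3/35}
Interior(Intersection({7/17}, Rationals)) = EmptySet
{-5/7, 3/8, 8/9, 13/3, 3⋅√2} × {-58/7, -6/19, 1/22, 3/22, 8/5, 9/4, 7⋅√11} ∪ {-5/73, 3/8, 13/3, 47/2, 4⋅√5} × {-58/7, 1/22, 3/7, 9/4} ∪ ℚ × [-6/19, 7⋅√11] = (ℚ × [-6/19, 7⋅√11]) ∪ ({-5/73, 3/8, 13/3, 47/2, 4⋅√5} × {-58/7, 1/22, 3/7, 9/4}) ∪ ({-5/7, 3/8, 8/9, 13/3, 3⋅√2} × {-58/7, -6/19, 1/22, 3/22, 8/5, 9/4, 7⋅√11})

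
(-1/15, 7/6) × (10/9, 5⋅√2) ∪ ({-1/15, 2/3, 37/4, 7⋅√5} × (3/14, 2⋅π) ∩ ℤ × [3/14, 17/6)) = (-1/15, 7/6) × (10/9, 5⋅√2)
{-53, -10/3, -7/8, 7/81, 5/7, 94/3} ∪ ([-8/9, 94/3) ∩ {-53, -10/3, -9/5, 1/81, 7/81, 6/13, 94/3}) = {-53, -10/3, -7/8, 1/81, 7/81, 6/13, 5/7, 94/3}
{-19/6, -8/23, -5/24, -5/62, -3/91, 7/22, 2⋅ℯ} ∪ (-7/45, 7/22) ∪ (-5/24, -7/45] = {-19/6, -8/23, 2⋅ℯ} ∪ [-5/24, 7/22]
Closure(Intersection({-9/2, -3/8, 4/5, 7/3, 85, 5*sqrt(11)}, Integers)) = {85}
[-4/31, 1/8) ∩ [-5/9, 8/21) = [-4/31, 1/8)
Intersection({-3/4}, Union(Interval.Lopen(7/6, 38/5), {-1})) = EmptySet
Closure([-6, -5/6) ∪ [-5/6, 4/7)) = [-6, 4/7]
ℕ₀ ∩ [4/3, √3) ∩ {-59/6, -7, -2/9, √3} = ∅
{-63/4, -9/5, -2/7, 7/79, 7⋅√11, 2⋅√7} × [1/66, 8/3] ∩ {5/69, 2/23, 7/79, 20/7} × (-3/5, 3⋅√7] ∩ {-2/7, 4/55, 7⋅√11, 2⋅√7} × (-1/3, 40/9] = ∅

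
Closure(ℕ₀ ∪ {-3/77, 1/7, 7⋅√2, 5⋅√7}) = {-3/77, 1/7, 7⋅√2, 5⋅√7} ∪ ℕ₀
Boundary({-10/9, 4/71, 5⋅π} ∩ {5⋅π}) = {5⋅π}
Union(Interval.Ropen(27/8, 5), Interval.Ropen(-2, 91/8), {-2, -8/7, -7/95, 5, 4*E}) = Interval.Ropen(-2, 91/8)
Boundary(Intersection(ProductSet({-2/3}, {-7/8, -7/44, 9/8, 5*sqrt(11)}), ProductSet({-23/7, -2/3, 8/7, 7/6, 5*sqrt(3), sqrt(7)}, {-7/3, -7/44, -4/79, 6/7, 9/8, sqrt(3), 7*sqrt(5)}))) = ProductSet({-2/3}, {-7/44, 9/8})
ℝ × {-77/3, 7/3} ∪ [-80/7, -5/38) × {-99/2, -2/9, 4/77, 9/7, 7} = (ℝ × {-77/3, 7/3}) ∪ ([-80/7, -5/38) × {-99/2, -2/9, 4/77, 9/7, 7})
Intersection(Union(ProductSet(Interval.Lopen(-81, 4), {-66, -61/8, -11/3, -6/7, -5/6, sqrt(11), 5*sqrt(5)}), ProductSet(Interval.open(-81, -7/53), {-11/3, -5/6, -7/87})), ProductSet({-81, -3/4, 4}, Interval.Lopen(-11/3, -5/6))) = ProductSet({-3/4, 4}, {-6/7, -5/6})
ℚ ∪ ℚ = ℚ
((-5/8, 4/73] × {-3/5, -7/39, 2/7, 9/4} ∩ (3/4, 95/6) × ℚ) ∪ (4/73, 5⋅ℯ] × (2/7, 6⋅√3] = (4/73, 5⋅ℯ] × (2/7, 6⋅√3]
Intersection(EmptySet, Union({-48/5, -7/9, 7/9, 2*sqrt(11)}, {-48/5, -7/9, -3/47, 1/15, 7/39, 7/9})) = EmptySet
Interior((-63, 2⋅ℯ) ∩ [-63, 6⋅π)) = (-63, 2⋅ℯ)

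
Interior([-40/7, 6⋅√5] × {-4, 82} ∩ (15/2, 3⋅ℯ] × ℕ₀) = ∅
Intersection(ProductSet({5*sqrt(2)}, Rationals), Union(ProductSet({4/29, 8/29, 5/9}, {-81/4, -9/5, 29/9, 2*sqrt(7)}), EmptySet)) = EmptySet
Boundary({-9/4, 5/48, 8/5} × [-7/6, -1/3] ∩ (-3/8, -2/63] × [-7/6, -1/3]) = ∅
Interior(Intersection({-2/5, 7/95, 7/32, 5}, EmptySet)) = EmptySet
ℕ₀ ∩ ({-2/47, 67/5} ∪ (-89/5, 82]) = {0, 1, …, 82}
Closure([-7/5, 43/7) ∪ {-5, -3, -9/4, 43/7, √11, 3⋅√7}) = {-5, -3, -9/4, 3⋅√7} ∪ [-7/5, 43/7]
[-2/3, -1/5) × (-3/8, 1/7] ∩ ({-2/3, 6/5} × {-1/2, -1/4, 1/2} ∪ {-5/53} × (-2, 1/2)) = {-2/3} × {-1/4}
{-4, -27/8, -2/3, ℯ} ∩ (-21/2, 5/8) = {-4, -27/8, -2/3}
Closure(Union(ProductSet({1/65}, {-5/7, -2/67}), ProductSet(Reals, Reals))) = ProductSet(Reals, Reals)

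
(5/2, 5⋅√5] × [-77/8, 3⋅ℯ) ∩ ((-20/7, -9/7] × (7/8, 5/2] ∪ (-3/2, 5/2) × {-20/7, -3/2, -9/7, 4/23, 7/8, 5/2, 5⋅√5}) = ∅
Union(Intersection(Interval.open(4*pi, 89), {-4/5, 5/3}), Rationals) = Rationals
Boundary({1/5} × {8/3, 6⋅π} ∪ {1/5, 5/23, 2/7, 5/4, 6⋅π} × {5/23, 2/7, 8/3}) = ({1/5} × {8/3, 6⋅π}) ∪ ({1/5, 5/23, 2/7, 5/4, 6⋅π} × {5/23, 2/7, 8/3})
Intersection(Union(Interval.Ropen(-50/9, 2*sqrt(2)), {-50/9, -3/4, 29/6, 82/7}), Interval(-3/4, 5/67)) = Interval(-3/4, 5/67)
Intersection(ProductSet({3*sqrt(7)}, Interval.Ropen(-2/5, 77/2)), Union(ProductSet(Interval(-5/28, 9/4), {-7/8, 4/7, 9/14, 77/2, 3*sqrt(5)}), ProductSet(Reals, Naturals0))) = ProductSet({3*sqrt(7)}, Range(0, 39, 1))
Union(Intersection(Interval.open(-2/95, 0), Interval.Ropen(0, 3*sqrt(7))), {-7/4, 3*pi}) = {-7/4, 3*pi}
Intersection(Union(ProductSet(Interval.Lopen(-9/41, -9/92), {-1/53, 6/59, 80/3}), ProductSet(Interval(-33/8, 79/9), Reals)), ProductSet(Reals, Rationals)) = ProductSet(Interval(-33/8, 79/9), Rationals)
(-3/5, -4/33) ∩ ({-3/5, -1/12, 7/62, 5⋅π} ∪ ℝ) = (-3/5, -4/33)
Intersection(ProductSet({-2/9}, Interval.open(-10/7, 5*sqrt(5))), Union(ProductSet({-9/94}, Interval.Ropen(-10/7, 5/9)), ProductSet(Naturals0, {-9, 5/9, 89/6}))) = EmptySet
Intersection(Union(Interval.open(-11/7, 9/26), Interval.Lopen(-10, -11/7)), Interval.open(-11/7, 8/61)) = Interval.open(-11/7, 8/61)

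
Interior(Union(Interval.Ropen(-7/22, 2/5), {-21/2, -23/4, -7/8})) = Interval.open(-7/22, 2/5)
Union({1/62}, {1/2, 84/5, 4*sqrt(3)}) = {1/62, 1/2, 84/5, 4*sqrt(3)}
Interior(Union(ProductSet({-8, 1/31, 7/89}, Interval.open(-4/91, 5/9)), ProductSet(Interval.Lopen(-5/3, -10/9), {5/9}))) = EmptySet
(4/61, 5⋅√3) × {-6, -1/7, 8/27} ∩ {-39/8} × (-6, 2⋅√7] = ∅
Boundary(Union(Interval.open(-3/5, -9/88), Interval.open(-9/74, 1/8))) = {-3/5, 1/8}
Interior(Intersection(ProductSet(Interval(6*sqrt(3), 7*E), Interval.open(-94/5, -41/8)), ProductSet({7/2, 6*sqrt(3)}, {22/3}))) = EmptySet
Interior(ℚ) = ∅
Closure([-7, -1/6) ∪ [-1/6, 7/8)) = [-7, 7/8]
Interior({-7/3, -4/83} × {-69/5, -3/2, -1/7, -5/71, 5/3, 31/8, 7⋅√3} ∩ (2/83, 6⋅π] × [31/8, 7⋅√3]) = ∅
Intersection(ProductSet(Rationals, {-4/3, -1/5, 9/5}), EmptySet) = EmptySet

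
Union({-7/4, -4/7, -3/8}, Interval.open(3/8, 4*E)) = Union({-7/4, -4/7, -3/8}, Interval.open(3/8, 4*E))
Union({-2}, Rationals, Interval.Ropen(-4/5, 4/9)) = Union(Interval(-4/5, 4/9), Rationals)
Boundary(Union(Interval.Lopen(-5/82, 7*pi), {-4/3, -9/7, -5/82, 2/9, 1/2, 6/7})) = {-4/3, -9/7, -5/82, 7*pi}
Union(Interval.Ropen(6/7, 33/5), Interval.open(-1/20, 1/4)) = Union(Interval.open(-1/20, 1/4), Interval.Ropen(6/7, 33/5))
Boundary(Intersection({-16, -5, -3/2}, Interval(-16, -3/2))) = {-16, -5, -3/2}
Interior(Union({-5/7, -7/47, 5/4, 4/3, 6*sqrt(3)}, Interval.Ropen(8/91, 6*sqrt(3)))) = Interval.open(8/91, 6*sqrt(3))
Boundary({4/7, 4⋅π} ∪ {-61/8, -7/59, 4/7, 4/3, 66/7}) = {-61/8, -7/59, 4/7, 4/3, 66/7, 4⋅π}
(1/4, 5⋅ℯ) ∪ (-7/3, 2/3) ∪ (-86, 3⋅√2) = (-86, 5⋅ℯ)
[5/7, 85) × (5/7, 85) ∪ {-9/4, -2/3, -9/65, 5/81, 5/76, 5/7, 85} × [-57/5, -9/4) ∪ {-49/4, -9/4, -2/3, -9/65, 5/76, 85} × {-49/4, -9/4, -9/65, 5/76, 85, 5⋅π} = ([5/7, 85) × (5/7, 85)) ∪ ({-9/4, -2/3, -9/65, 5/81, 5/76, 5/7, 85} × [-57/5, -9/4)) ∪ ({-49/4, -9/4, -2/3, -9/65, 5/76, 85} × {-49/4, -9/4, -9/65, 5/76, 85, 5⋅π})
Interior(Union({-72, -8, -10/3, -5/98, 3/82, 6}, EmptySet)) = EmptySet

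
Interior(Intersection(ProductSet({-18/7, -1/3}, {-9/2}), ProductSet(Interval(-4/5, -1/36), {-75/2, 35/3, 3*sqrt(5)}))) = EmptySet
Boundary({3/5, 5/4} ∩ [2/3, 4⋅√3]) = {5/4}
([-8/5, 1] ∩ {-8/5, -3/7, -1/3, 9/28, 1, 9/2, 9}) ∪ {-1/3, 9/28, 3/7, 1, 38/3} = {-8/5, -3/7, -1/3, 9/28, 3/7, 1, 38/3}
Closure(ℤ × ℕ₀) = ℤ × ℕ₀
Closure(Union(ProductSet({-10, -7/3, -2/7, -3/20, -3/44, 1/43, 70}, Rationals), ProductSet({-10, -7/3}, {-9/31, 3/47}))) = ProductSet({-10, -7/3, -2/7, -3/20, -3/44, 1/43, 70}, Reals)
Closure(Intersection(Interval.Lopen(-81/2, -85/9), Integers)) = Range(-40, -9, 1)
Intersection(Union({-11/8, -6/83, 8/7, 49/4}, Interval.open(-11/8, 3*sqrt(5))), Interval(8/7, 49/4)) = Union({49/4}, Interval.Ropen(8/7, 3*sqrt(5)))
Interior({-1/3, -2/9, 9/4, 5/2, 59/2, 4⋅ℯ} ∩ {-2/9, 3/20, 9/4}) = ∅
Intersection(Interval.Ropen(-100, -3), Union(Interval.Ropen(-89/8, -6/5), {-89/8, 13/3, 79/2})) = Interval.Ropen(-89/8, -3)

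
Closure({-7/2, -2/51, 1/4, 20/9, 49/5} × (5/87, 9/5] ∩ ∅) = ∅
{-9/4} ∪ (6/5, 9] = {-9/4} ∪ (6/5, 9]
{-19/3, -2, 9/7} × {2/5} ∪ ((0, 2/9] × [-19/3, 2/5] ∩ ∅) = {-19/3, -2, 9/7} × {2/5}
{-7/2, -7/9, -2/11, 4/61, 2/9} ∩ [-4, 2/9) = {-7/2, -7/9, -2/11, 4/61}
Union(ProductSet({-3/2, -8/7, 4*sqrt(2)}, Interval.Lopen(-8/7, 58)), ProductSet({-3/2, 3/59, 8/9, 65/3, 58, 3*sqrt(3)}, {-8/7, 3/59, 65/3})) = Union(ProductSet({-3/2, -8/7, 4*sqrt(2)}, Interval.Lopen(-8/7, 58)), ProductSet({-3/2, 3/59, 8/9, 65/3, 58, 3*sqrt(3)}, {-8/7, 3/59, 65/3}))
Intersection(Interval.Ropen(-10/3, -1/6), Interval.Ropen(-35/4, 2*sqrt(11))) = Interval.Ropen(-10/3, -1/6)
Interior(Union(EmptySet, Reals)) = Reals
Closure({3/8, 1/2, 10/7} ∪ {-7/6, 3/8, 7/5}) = {-7/6, 3/8, 1/2, 7/5, 10/7}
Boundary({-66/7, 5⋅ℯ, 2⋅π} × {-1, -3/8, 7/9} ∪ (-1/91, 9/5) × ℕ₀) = ([-1/91, 9/5] × ℕ₀) ∪ ({-66/7, 5⋅ℯ, 2⋅π} × {-1, -3/8, 7/9})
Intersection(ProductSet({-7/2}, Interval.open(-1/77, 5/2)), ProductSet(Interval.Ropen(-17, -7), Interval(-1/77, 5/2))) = EmptySet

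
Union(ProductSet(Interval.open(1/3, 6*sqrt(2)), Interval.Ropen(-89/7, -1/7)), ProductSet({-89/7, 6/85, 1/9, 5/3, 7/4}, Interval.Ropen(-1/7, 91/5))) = Union(ProductSet({-89/7, 6/85, 1/9, 5/3, 7/4}, Interval.Ropen(-1/7, 91/5)), ProductSet(Interval.open(1/3, 6*sqrt(2)), Interval.Ropen(-89/7, -1/7)))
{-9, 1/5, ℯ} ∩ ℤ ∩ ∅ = ∅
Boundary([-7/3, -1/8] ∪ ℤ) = {-7/3, -1/8} ∪ (ℤ \ (-7/3, -1/8))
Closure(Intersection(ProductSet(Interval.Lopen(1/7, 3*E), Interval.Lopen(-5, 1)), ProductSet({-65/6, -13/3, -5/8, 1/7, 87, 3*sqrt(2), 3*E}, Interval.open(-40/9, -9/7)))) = ProductSet({3*sqrt(2), 3*E}, Interval(-40/9, -9/7))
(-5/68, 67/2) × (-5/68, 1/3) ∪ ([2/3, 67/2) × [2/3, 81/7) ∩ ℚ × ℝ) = ((-5/68, 67/2) × (-5/68, 1/3)) ∪ ((ℚ ∩ [2/3, 67/2)) × [2/3, 81/7))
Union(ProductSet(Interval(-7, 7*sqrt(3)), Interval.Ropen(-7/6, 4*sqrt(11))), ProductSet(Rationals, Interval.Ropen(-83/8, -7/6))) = Union(ProductSet(Interval(-7, 7*sqrt(3)), Interval.Ropen(-7/6, 4*sqrt(11))), ProductSet(Rationals, Interval.Ropen(-83/8, -7/6)))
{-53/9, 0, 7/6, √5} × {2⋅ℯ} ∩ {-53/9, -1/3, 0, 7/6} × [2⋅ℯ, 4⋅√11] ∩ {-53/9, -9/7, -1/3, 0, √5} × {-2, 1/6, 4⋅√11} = ∅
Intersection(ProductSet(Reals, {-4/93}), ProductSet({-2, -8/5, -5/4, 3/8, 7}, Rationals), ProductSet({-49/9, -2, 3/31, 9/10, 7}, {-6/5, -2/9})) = EmptySet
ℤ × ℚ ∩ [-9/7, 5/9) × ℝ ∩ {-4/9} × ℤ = ∅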